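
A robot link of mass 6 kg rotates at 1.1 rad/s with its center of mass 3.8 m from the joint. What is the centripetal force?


F = m * omega^2 * r
= 6 * 1.1^2 * 3.8
= 6 * 1.21 * 3.8
= 27.588 N


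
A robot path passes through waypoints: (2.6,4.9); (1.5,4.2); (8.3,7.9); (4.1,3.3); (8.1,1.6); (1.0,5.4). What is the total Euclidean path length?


Segment lengths:
  seg1 = sqrt((-1.1)^2 + (-0.7)^2) = 1.3038
  seg2 = sqrt((6.8)^2 + (3.7)^2) = 7.7414
  seg3 = sqrt((-4.2)^2 + (-4.6)^2) = 6.229
  seg4 = sqrt((4.0)^2 + (-1.7)^2) = 4.3463
  seg5 = sqrt((-7.1)^2 + (3.8)^2) = 8.0529
Total = 27.6735


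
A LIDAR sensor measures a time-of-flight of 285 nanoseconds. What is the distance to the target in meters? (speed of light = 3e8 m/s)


tof = 285 ns = 2.85e-07 s
dist = c * tof / 2
= 3e8 * 2.85e-07 / 2
= 42.75 m


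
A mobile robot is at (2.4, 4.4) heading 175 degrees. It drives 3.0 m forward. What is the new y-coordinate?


y_new = y0 + d*sin(theta)
= 4.4 + 3.0*sin(175)
= 4.4 + 0.2615
= 4.6615


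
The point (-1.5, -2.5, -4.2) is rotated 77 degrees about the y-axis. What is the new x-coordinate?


Rotation about y-axis: x' = x*cos(theta) + z*sin(theta)
= -1.5 * 0.225 + -4.2 * 0.9744
= -4.4298


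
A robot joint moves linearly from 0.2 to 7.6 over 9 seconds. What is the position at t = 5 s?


s = t/T = 5/9 = 0.5556
p(t) = p0 + (pf-p0)*s
= 0.2 + (7.6 - 0.2) * 0.5556
= 4.3111


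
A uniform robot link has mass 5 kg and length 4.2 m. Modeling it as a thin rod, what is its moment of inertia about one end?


I = (1/3) * m * L^2
= (1/3) * 5 * 4.2^2
= 0.333333 * 5 * 17.64
= 29.4 kg*m^2


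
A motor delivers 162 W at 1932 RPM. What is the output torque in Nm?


omega = 1932 * 2*pi/60 = 202.3186 rad/s
tau = P / omega = 162 / 202.3186
= 0.8007 Nm


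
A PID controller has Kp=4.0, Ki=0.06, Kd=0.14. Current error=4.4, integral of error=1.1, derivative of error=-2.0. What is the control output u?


u = Kp*e + Ki*int(e) + Kd*de/dt
= 4.0*4.4 + 0.06*1.1 + 0.14*(-2.0)
= 17.6 + 0.066 + -0.28
= 17.386


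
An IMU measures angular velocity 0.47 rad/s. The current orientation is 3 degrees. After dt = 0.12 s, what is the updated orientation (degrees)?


delta_theta = w * dt = 0.47 * 0.12 = 0.0564 rad
= 3.2315 deg
theta_new = 3 + 3.2315 = 6.2315 deg


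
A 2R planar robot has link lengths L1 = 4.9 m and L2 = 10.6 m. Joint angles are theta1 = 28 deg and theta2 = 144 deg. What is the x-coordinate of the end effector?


Convert angles to radians: theta1 = 0.4887, theta2 = 2.5133
x = L1*cos(theta1) + L2*cos(theta1+theta2)
x = 4.3264 + -10.4968
x = -6.1704


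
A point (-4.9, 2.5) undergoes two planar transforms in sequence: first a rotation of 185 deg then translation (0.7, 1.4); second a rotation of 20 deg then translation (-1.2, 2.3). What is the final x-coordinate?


After transform 1:
x1 = cos(185)*-4.9 - sin(185)*2.5 + 0.7 = 5.7992
y1 = sin(185)*-4.9 + cos(185)*2.5 + 1.4 = -0.6634
After transform 2:
x2 = cos(20)*5.7992 - sin(20)*-0.6634 + -1.2
= 4.4764


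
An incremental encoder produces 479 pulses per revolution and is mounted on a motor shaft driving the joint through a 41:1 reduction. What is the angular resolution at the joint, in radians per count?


counts per rev = 479
effective counts at joint = 479 * 41 = 19639
resolution = 2*pi / 19639
= 3.1993e-04 rad/count


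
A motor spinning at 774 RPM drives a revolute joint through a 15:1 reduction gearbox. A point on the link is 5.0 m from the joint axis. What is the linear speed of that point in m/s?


omega_motor = 774 * 2*pi/60 = 81.0531 rad/s
omega_joint = omega_motor / 15 = 5.4035 rad/s
v = omega_joint * r = 5.4035 * 5.0
= 27.0177 m/s


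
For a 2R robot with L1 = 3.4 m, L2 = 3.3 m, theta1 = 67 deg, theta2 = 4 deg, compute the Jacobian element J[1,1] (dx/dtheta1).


J[1,1] = -L1*sin(t1) - L2*sin(t1+t2)
= -3.4*sin(67) - 3.3*sin(71)
= -6.2499


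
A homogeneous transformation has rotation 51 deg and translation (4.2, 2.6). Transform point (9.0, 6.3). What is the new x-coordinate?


x' = cos(theta)*px - sin(theta)*py + tx
= 0.6293*9.0 - 0.7771*6.3 + 4.2
= 4.9679


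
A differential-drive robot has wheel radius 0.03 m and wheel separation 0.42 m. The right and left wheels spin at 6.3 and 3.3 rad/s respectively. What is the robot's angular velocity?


vR = r*wR = 0.03*6.3 = 0.189 m/s
vL = r*wL = 0.03*3.3 = 0.099 m/s
v = (vR+vL)/2 = 0.144 m/s
omega = (vR-vL)/L = 0.2143 rad/s
angular velocity = 0.2143 rad/s


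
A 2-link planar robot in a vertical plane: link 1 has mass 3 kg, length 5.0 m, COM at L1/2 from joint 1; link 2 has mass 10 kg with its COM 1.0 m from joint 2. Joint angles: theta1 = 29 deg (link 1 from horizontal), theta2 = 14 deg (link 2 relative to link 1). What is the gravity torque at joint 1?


Horizontal distance from joint 1 to link-1 COM:
  x_c1 = (L1/2)*cos(t1) = 2.5 * 0.8746 = 2.1865 m
Horizontal distance from joint 1 to link-2 COM:
  x_c2 = L1*cos(t1) + Lc2*cos(t1+t2)
       = 5.0*0.8746 + 1.0*0.7314 = 5.1045 m
tau1 = m1*g*x_c1 + m2*g*x_c2
     = 3*9.81*2.1865 + 10*9.81*5.1045
     = 64.3501 + 500.7468
     = 565.0969 Nm


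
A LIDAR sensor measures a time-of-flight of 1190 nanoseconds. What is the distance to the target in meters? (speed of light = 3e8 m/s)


tof = 1190 ns = 1.19e-06 s
dist = c * tof / 2
= 3e8 * 1.19e-06 / 2
= 178.5 m


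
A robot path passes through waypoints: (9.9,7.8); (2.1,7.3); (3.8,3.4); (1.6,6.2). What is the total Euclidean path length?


Segment lengths:
  seg1 = sqrt((-7.8)^2 + (-0.5)^2) = 7.816
  seg2 = sqrt((1.7)^2 + (-3.9)^2) = 4.2544
  seg3 = sqrt((-2.2)^2 + (2.8)^2) = 3.5609
Total = 15.6313


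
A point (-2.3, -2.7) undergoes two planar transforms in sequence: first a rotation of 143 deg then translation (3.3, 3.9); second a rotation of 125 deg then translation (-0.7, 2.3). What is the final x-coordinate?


After transform 1:
x1 = cos(143)*-2.3 - sin(143)*-2.7 + 3.3 = 6.7618
y1 = sin(143)*-2.3 + cos(143)*-2.7 + 3.9 = 4.6721
After transform 2:
x2 = cos(125)*6.7618 - sin(125)*4.6721 + -0.7
= -8.4056


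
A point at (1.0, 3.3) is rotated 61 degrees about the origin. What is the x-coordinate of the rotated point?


x' = x*cos(theta) - y*sin(theta)
cos(61 deg) = 0.4848, sin(61 deg) = 0.8746
x' = 1.0 * 0.4848 - 3.3 * 0.8746
= 0.4848 - 2.8862
= -2.4014


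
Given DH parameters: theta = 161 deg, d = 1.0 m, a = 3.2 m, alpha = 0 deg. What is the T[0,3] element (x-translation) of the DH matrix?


T[0,3] = a * cos(theta)
= 3.2 * cos(161 deg)
= 3.2 * -0.9455
= -3.0257


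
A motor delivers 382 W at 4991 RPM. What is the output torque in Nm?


omega = 4991 * 2*pi/60 = 522.6563 rad/s
tau = P / omega = 382 / 522.6563
= 0.7309 Nm


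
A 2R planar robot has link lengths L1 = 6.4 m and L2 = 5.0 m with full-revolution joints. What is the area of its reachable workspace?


r_max = L1 + L2 = 11.4 m
r_min = |L1 - L2| = 1.4 m
Area = pi*(r_max^2 - r_min^2)
= pi*(129.96 - 1.96)
= pi * 128.0
= 402.1239 m^2


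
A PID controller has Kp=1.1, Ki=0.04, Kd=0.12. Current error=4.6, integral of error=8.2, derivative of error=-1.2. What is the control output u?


u = Kp*e + Ki*int(e) + Kd*de/dt
= 1.1*4.6 + 0.04*8.2 + 0.12*(-1.2)
= 5.06 + 0.328 + -0.144
= 5.244


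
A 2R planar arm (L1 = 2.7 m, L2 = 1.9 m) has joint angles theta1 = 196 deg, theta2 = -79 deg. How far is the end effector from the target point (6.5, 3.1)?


End effector via forward kinematics:
x = L1*cos(t1) + L2*cos(t1+t2) = -3.458
y = L1*sin(t1) + L2*sin(t1+t2) = 0.9487
Distance to target:
d = sqrt((6.5 - -3.458)^2 + (3.1 - 0.9487)^2)
= sqrt(99.1615 + 4.6281)
= 10.1877 m


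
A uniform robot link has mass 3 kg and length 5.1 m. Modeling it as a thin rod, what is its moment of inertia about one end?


I = (1/3) * m * L^2
= (1/3) * 3 * 5.1^2
= 0.333333 * 3 * 26.01
= 26.01 kg*m^2


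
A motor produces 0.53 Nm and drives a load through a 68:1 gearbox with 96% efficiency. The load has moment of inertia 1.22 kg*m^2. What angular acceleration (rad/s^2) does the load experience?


tau_out = tau_motor * N * eta
= 0.53 * 68 * 0.96 = 34.5984 Nm
alpha = tau_out / I = 34.5984 / 1.22
= 28.3593 rad/s^2


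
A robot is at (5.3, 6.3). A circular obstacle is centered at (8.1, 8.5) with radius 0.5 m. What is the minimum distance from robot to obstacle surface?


center_dist = sqrt((5.3-8.1)^2 + (6.3-8.5)^2)
= sqrt(7.84 + 4.84)
= 3.5609
min_dist = center_dist - radius = 3.5609 - 0.5 = 3.0609 m


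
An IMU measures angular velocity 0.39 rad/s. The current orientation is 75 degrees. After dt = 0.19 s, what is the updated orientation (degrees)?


delta_theta = w * dt = 0.39 * 0.19 = 0.0741 rad
= 4.2456 deg
theta_new = 75 + 4.2456 = 79.2456 deg


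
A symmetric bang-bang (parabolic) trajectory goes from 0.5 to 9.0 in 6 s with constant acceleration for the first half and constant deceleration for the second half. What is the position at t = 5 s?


Symmetric rest-to-rest: each phase covers (pf-p0)/2 in time T/2. 0.5*a*(T/2)^2 = (pf-p0)/2 => a = 4*(pf-p0)/T^2
a = 4*(9.0-0.5)/6^2 = 0.9444
t = 5 is in the deceleration phase (t > T/2).
p = pf - 0.5*a*(T-t)^2 = 9.0 - 0.5*0.9444*1^2
= 8.5278


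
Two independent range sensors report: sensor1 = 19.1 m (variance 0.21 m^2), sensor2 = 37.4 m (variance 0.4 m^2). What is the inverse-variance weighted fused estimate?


w1 = (1/var1) / (1/var1 + 1/var2)
   = 4.7619 / (4.7619 + 2.5) = 0.6557
w2 = 1 - w1 = 0.3443
fused = w1*s1 + w2*s2 = 12.5246 + 12.8754
= 25.4 m


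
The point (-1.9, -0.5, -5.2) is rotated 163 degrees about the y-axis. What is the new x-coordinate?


Rotation about y-axis: x' = x*cos(theta) + z*sin(theta)
= -1.9 * -0.9563 + -5.2 * 0.2924
= 0.2966


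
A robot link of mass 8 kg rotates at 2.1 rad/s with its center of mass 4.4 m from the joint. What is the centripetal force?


F = m * omega^2 * r
= 8 * 2.1^2 * 4.4
= 8 * 4.41 * 4.4
= 155.232 N


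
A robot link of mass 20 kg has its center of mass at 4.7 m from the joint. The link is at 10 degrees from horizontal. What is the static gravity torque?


tau = m*g*L*cos(angle)
= 20 * 9.81 * 4.7 * cos(10 deg)
= 20 * 9.81 * 4.7 * 0.9848
= 908.1306 Nm


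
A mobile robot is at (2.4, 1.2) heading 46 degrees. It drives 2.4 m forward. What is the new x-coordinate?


x_new = x0 + d*cos(theta)
= 2.4 + 2.4*cos(46)
= 2.4 + 1.6672
= 4.0672


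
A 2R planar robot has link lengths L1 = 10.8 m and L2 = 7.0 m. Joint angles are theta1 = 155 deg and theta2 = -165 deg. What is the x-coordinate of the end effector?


Convert angles to radians: theta1 = 2.7053, theta2 = -2.8798
x = L1*cos(theta1) + L2*cos(theta1+theta2)
x = -9.7881 + 6.8937
x = -2.8945


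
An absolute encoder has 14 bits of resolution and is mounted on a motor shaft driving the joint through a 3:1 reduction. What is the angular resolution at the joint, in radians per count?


counts = 2^14 = 16384
effective counts at joint = 16384 * 3 = 49152
resolution = 2*pi / 49152
= 1.2783e-04 rad/count


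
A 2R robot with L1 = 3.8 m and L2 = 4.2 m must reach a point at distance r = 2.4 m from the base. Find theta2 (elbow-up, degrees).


cos(theta2) = (r^2 - L1^2 - L2^2) / (2*L1*L2)
cos(theta2) = (5.76 - 14.44 - 17.64) / 31.92
cos(theta2) = -0.824561
theta2 = 145.544 degrees


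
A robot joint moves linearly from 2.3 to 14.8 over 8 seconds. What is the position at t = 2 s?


s = t/T = 2/8 = 0.25
p(t) = p0 + (pf-p0)*s
= 2.3 + (14.8 - 2.3) * 0.25
= 5.425


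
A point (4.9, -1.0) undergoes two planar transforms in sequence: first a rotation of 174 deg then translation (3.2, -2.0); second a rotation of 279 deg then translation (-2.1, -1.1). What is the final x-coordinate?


After transform 1:
x1 = cos(174)*4.9 - sin(174)*-1.0 + 3.2 = -1.5686
y1 = sin(174)*4.9 + cos(174)*-1.0 + -2.0 = -0.4933
After transform 2:
x2 = cos(279)*-1.5686 - sin(279)*-0.4933 + -2.1
= -2.8326


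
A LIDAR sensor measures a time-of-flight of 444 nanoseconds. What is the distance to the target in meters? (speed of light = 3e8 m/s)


tof = 444 ns = 4.44e-07 s
dist = c * tof / 2
= 3e8 * 4.44e-07 / 2
= 66.6 m


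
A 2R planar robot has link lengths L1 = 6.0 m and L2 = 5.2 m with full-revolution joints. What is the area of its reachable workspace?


r_max = L1 + L2 = 11.2 m
r_min = |L1 - L2| = 0.8 m
Area = pi*(r_max^2 - r_min^2)
= pi*(125.44 - 0.64)
= pi * 124.8
= 392.0708 m^2


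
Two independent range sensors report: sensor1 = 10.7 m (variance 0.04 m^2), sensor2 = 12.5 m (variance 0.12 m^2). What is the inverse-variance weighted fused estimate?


w1 = (1/var1) / (1/var1 + 1/var2)
   = 25.0 / (25.0 + 8.3333) = 0.75
w2 = 1 - w1 = 0.25
fused = w1*s1 + w2*s2 = 8.025 + 3.125
= 11.15 m


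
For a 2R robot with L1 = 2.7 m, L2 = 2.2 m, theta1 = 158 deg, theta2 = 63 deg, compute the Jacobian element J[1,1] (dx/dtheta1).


J[1,1] = -L1*sin(t1) - L2*sin(t1+t2)
= -2.7*sin(158) - 2.2*sin(221)
= 0.4319


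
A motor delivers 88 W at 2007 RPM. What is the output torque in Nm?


omega = 2007 * 2*pi/60 = 210.1725 rad/s
tau = P / omega = 88 / 210.1725
= 0.4187 Nm


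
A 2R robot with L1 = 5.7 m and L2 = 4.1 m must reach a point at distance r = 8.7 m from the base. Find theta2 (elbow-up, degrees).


cos(theta2) = (r^2 - L1^2 - L2^2) / (2*L1*L2)
cos(theta2) = (75.69 - 32.49 - 16.81) / 46.74
cos(theta2) = 0.564613
theta2 = 55.6246 degrees


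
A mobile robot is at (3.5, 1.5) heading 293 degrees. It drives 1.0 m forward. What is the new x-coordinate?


x_new = x0 + d*cos(theta)
= 3.5 + 1.0*cos(293)
= 3.5 + 0.3907
= 3.8907


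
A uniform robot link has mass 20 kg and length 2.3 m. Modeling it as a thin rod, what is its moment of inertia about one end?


I = (1/3) * m * L^2
= (1/3) * 20 * 2.3^2
= 0.333333 * 20 * 5.29
= 35.2667 kg*m^2


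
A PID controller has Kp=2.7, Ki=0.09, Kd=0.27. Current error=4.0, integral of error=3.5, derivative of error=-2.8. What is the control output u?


u = Kp*e + Ki*int(e) + Kd*de/dt
= 2.7*4.0 + 0.09*3.5 + 0.27*(-2.8)
= 10.8 + 0.315 + -0.756
= 10.359


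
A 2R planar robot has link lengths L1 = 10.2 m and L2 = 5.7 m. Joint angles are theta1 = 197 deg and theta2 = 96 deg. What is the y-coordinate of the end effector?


Convert angles to radians: theta1 = 3.4383, theta2 = 1.6755
y = L1*sin(theta1) + L2*sin(theta1+theta2)
y = -2.9822 + -5.2469
y = -8.2291


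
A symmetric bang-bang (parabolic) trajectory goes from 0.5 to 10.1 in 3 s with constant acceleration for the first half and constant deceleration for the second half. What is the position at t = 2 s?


Symmetric rest-to-rest: each phase covers (pf-p0)/2 in time T/2. 0.5*a*(T/2)^2 = (pf-p0)/2 => a = 4*(pf-p0)/T^2
a = 4*(10.1-0.5)/3^2 = 4.2667
t = 2 is in the deceleration phase (t > T/2).
p = pf - 0.5*a*(T-t)^2 = 10.1 - 0.5*4.2667*1^2
= 7.9667


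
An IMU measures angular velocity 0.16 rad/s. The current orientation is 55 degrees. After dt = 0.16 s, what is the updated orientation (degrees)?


delta_theta = w * dt = 0.16 * 0.16 = 0.0256 rad
= 1.4668 deg
theta_new = 55 + 1.4668 = 56.4668 deg


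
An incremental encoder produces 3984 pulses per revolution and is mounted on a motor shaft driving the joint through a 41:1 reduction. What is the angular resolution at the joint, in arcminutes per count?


counts per rev = 3984
effective counts at joint = 3984 * 41 = 163344
resolution = 360*60 / 163344
= 0.1322 arcmin/count


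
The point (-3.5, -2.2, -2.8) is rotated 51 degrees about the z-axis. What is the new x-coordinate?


Rotation about z-axis: x' = x*cos(theta) - y*sin(theta)
= -3.5 * 0.6293 - -2.2 * 0.7771
= -0.4929


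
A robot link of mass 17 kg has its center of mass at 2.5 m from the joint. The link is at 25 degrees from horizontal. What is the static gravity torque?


tau = m*g*L*cos(angle)
= 17 * 9.81 * 2.5 * cos(25 deg)
= 17 * 9.81 * 2.5 * 0.9063
= 377.8624 Nm


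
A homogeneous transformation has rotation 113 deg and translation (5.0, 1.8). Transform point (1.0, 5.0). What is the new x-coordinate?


x' = cos(theta)*px - sin(theta)*py + tx
= -0.3907*1.0 - 0.9205*5.0 + 5.0
= 0.0067


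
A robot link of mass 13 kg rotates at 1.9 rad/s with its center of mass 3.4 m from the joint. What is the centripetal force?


F = m * omega^2 * r
= 13 * 1.9^2 * 3.4
= 13 * 3.61 * 3.4
= 159.562 N


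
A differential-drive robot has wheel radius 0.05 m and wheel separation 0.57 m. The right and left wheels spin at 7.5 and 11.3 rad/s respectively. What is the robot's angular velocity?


vR = r*wR = 0.05*7.5 = 0.375 m/s
vL = r*wL = 0.05*11.3 = 0.565 m/s
v = (vR+vL)/2 = 0.47 m/s
omega = (vR-vL)/L = -0.3333 rad/s
angular velocity = -0.3333 rad/s


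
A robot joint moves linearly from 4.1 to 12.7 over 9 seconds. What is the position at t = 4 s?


s = t/T = 4/9 = 0.4444
p(t) = p0 + (pf-p0)*s
= 4.1 + (12.7 - 4.1) * 0.4444
= 7.9222


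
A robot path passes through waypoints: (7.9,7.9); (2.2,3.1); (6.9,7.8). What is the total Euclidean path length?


Segment lengths:
  seg1 = sqrt((-5.7)^2 + (-4.8)^2) = 7.4518
  seg2 = sqrt((4.7)^2 + (4.7)^2) = 6.6468
Total = 14.0986


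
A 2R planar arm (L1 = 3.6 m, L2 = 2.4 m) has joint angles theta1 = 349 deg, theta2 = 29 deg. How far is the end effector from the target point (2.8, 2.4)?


End effector via forward kinematics:
x = L1*cos(t1) + L2*cos(t1+t2) = 5.8164
y = L1*sin(t1) + L2*sin(t1+t2) = 0.0547
Distance to target:
d = sqrt((2.8 - 5.8164)^2 + (2.4 - 0.0547)^2)
= sqrt(9.0986 + 5.5003)
= 3.8209 m


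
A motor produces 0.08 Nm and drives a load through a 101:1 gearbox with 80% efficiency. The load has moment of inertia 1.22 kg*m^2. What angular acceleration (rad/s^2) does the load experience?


tau_out = tau_motor * N * eta
= 0.08 * 101 * 0.8 = 6.464 Nm
alpha = tau_out / I = 6.464 / 1.22
= 5.2984 rad/s^2


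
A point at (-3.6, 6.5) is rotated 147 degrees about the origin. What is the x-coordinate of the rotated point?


x' = x*cos(theta) - y*sin(theta)
cos(147 deg) = -0.8387, sin(147 deg) = 0.5446
x' = -3.6 * -0.8387 - 6.5 * 0.5446
= 3.0192 - 3.5402
= -0.5209


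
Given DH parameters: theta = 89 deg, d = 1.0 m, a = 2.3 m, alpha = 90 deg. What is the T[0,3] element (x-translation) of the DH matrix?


T[0,3] = a * cos(theta)
= 2.3 * cos(89 deg)
= 2.3 * 0.0175
= 0.0401


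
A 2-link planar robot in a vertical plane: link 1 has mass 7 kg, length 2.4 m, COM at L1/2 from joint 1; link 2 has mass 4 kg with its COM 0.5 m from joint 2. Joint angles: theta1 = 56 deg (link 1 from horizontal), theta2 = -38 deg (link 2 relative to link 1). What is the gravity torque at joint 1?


Horizontal distance from joint 1 to link-1 COM:
  x_c1 = (L1/2)*cos(t1) = 1.2 * 0.5592 = 0.671 m
Horizontal distance from joint 1 to link-2 COM:
  x_c2 = L1*cos(t1) + Lc2*cos(t1+t2)
       = 2.4*0.5592 + 0.5*0.9511 = 1.8176 m
tau1 = m1*g*x_c1 + m2*g*x_c2
     = 7*9.81*0.671 + 4*9.81*1.8176
     = 46.0797 + 71.3223
     = 117.402 Nm


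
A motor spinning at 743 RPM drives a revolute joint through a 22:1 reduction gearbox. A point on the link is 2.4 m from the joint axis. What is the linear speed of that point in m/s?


omega_motor = 743 * 2*pi/60 = 77.8068 rad/s
omega_joint = omega_motor / 22 = 3.5367 rad/s
v = omega_joint * r = 3.5367 * 2.4
= 8.488 m/s


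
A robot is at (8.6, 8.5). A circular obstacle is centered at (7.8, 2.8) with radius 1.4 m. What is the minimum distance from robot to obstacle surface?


center_dist = sqrt((8.6-7.8)^2 + (8.5-2.8)^2)
= sqrt(0.64 + 32.49)
= 5.7559
min_dist = center_dist - radius = 5.7559 - 1.4 = 4.3559 m


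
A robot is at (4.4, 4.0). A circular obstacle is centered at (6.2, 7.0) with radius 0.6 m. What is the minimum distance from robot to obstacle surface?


center_dist = sqrt((4.4-6.2)^2 + (4.0-7.0)^2)
= sqrt(3.24 + 9.0)
= 3.4986
min_dist = center_dist - radius = 3.4986 - 0.6 = 2.8986 m


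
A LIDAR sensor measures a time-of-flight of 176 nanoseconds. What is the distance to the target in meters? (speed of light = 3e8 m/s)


tof = 176 ns = 1.76e-07 s
dist = c * tof / 2
= 3e8 * 1.76e-07 / 2
= 26.4 m


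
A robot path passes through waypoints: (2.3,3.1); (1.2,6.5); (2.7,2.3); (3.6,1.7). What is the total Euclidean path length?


Segment lengths:
  seg1 = sqrt((-1.1)^2 + (3.4)^2) = 3.5735
  seg2 = sqrt((1.5)^2 + (-4.2)^2) = 4.4598
  seg3 = sqrt((0.9)^2 + (-0.6)^2) = 1.0817
Total = 9.115


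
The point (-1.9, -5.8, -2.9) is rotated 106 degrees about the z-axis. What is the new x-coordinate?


Rotation about z-axis: x' = x*cos(theta) - y*sin(theta)
= -1.9 * -0.2756 - -5.8 * 0.9613
= 6.099


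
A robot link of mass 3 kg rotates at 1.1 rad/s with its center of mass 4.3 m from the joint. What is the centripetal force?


F = m * omega^2 * r
= 3 * 1.1^2 * 4.3
= 3 * 1.21 * 4.3
= 15.609 N


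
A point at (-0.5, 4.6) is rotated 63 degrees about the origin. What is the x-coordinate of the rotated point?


x' = x*cos(theta) - y*sin(theta)
cos(63 deg) = 0.454, sin(63 deg) = 0.891
x' = -0.5 * 0.454 - 4.6 * 0.891
= -0.227 - 4.0986
= -4.3256


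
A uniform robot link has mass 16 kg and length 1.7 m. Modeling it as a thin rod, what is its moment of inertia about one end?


I = (1/3) * m * L^2
= (1/3) * 16 * 1.7^2
= 0.333333 * 16 * 2.89
= 15.4133 kg*m^2


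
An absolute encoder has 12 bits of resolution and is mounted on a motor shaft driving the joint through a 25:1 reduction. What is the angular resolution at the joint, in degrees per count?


counts = 2^12 = 4096
effective counts at joint = 4096 * 25 = 102400
resolution = 360 / 102400
= 0.0035 deg/count


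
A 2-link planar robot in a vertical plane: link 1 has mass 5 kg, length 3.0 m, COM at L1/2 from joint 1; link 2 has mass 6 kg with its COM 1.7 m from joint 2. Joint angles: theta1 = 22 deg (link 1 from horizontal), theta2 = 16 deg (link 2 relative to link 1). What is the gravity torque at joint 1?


Horizontal distance from joint 1 to link-1 COM:
  x_c1 = (L1/2)*cos(t1) = 1.5 * 0.9272 = 1.3908 m
Horizontal distance from joint 1 to link-2 COM:
  x_c2 = L1*cos(t1) + Lc2*cos(t1+t2)
       = 3.0*0.9272 + 1.7*0.788 = 4.1212 m
tau1 = m1*g*x_c1 + m2*g*x_c2
     = 5*9.81*1.3908 + 6*9.81*4.1212
     = 68.2176 + 242.5721
     = 310.7896 Nm


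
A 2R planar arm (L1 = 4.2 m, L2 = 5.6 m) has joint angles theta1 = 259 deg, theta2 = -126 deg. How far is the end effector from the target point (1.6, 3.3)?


End effector via forward kinematics:
x = L1*cos(t1) + L2*cos(t1+t2) = -4.6206
y = L1*sin(t1) + L2*sin(t1+t2) = -0.0273
Distance to target:
d = sqrt((1.6 - -4.6206)^2 + (3.3 - -0.0273)^2)
= sqrt(38.6957 + 11.0706)
= 7.0545 m


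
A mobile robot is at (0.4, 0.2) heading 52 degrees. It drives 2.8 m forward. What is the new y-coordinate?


y_new = y0 + d*sin(theta)
= 0.2 + 2.8*sin(52)
= 0.2 + 2.2064
= 2.4064


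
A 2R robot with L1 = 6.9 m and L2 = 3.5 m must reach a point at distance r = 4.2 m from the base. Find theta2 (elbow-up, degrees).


cos(theta2) = (r^2 - L1^2 - L2^2) / (2*L1*L2)
cos(theta2) = (17.64 - 47.61 - 12.25) / 48.3
cos(theta2) = -0.87412
theta2 = 150.941 degrees


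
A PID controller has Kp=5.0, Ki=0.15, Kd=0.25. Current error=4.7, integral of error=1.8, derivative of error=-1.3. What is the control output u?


u = Kp*e + Ki*int(e) + Kd*de/dt
= 5.0*4.7 + 0.15*1.8 + 0.25*(-1.3)
= 23.5 + 0.27 + -0.325
= 23.445


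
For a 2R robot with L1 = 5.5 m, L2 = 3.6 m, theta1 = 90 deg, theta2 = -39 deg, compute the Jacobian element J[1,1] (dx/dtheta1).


J[1,1] = -L1*sin(t1) - L2*sin(t1+t2)
= -5.5*sin(90) - 3.6*sin(51)
= -8.2977


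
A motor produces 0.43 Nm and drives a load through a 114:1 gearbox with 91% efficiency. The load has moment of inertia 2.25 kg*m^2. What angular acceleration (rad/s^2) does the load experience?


tau_out = tau_motor * N * eta
= 0.43 * 114 * 0.91 = 44.6082 Nm
alpha = tau_out / I = 44.6082 / 2.25
= 19.8259 rad/s^2


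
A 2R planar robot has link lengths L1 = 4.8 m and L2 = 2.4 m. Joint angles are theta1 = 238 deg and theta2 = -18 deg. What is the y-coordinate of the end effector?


Convert angles to radians: theta1 = 4.1539, theta2 = -0.3142
y = L1*sin(theta1) + L2*sin(theta1+theta2)
y = -4.0706 + -1.5427
y = -5.6133


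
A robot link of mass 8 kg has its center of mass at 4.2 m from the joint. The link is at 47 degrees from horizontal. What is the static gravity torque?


tau = m*g*L*cos(angle)
= 8 * 9.81 * 4.2 * cos(47 deg)
= 8 * 9.81 * 4.2 * 0.682
= 224.7976 Nm


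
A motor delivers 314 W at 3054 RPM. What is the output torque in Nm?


omega = 3054 * 2*pi/60 = 319.8141 rad/s
tau = P / omega = 314 / 319.8141
= 0.9818 Nm


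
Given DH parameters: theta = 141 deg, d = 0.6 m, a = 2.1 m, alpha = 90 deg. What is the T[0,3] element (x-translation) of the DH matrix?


T[0,3] = a * cos(theta)
= 2.1 * cos(141 deg)
= 2.1 * -0.7771
= -1.632


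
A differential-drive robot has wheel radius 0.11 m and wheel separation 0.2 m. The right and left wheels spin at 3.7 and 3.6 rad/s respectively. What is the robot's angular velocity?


vR = r*wR = 0.11*3.7 = 0.407 m/s
vL = r*wL = 0.11*3.6 = 0.396 m/s
v = (vR+vL)/2 = 0.4015 m/s
omega = (vR-vL)/L = 0.055 rad/s
angular velocity = 0.055 rad/s


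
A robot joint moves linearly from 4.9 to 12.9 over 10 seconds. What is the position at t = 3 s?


s = t/T = 3/10 = 0.3
p(t) = p0 + (pf-p0)*s
= 4.9 + (12.9 - 4.9) * 0.3
= 7.3


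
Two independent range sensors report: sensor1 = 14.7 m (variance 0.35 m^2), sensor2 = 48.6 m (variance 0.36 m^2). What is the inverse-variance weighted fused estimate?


w1 = (1/var1) / (1/var1 + 1/var2)
   = 2.8571 / (2.8571 + 2.7778) = 0.507
w2 = 1 - w1 = 0.493
fused = w1*s1 + w2*s2 = 7.4535 + 23.9577
= 31.4113 m


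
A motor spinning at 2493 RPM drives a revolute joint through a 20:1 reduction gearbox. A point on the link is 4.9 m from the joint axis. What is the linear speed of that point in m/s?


omega_motor = 2493 * 2*pi/60 = 261.0663 rad/s
omega_joint = omega_motor / 20 = 13.0533 rad/s
v = omega_joint * r = 13.0533 * 4.9
= 63.9613 m/s


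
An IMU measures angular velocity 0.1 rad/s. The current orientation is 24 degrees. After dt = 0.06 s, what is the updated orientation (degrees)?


delta_theta = w * dt = 0.1 * 0.06 = 0.006 rad
= 0.3438 deg
theta_new = 24 + 0.3438 = 24.3438 deg


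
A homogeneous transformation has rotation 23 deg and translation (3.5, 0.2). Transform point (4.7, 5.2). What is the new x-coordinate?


x' = cos(theta)*px - sin(theta)*py + tx
= 0.9205*4.7 - 0.3907*5.2 + 3.5
= 5.7946


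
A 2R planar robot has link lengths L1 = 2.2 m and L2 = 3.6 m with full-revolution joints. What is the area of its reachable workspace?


r_max = L1 + L2 = 5.8 m
r_min = |L1 - L2| = 1.4 m
Area = pi*(r_max^2 - r_min^2)
= pi*(33.64 - 1.96)
= pi * 31.68
= 99.5257 m^2


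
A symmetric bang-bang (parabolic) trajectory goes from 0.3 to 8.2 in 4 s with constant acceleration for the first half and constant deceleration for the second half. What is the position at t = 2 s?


Symmetric rest-to-rest: each phase covers (pf-p0)/2 in time T/2. 0.5*a*(T/2)^2 = (pf-p0)/2 => a = 4*(pf-p0)/T^2
a = 4*(8.2-0.3)/4^2 = 1.975
t = 2 is in the acceleration phase (t <= T/2).
p = p0 + 0.5*a*t^2 = 0.3 + 0.5*1.975*2^2
= 4.25


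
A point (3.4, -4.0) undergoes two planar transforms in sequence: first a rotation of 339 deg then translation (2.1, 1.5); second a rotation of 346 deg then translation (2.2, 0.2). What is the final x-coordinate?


After transform 1:
x1 = cos(339)*3.4 - sin(339)*-4.0 + 2.1 = 3.8407
y1 = sin(339)*3.4 + cos(339)*-4.0 + 1.5 = -3.4528
After transform 2:
x2 = cos(346)*3.8407 - sin(346)*-3.4528 + 2.2
= 5.0913


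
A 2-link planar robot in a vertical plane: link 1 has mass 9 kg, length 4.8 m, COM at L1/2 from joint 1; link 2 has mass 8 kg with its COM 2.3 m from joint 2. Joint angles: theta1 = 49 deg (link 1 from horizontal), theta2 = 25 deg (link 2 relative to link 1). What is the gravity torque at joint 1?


Horizontal distance from joint 1 to link-1 COM:
  x_c1 = (L1/2)*cos(t1) = 2.4 * 0.6561 = 1.5745 m
Horizontal distance from joint 1 to link-2 COM:
  x_c2 = L1*cos(t1) + Lc2*cos(t1+t2)
       = 4.8*0.6561 + 2.3*0.2756 = 3.783 m
tau1 = m1*g*x_c1 + m2*g*x_c2
     = 9*9.81*1.5745 + 8*9.81*3.783
     = 139.0163 + 296.8937
     = 435.91 Nm


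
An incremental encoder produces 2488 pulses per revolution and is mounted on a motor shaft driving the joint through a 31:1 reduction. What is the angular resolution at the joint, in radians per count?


counts per rev = 2488
effective counts at joint = 2488 * 31 = 77128
resolution = 2*pi / 77128
= 8.1464e-05 rad/count


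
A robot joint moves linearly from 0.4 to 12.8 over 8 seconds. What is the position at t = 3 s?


s = t/T = 3/8 = 0.375
p(t) = p0 + (pf-p0)*s
= 0.4 + (12.8 - 0.4) * 0.375
= 5.05


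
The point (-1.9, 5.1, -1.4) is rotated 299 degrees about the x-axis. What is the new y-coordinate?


Rotation about x-axis: y' = y*cos(theta) - z*sin(theta)
= 5.1 * 0.4848 - -1.4 * -0.8746
= 1.2481


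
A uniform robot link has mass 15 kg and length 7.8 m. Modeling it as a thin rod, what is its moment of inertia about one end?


I = (1/3) * m * L^2
= (1/3) * 15 * 7.8^2
= 0.333333 * 15 * 60.84
= 304.2 kg*m^2


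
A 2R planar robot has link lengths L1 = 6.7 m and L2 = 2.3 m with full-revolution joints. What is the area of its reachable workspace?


r_max = L1 + L2 = 9.0 m
r_min = |L1 - L2| = 4.4 m
Area = pi*(r_max^2 - r_min^2)
= pi*(81.0 - 19.36)
= pi * 61.64
= 193.6478 m^2


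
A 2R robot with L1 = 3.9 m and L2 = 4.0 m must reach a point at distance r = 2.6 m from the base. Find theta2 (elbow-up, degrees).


cos(theta2) = (r^2 - L1^2 - L2^2) / (2*L1*L2)
cos(theta2) = (6.76 - 15.21 - 16.0) / 31.2
cos(theta2) = -0.783654
theta2 = 141.5963 degrees


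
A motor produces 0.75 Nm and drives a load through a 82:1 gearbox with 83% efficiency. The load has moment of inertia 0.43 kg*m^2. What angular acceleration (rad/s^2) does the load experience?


tau_out = tau_motor * N * eta
= 0.75 * 82 * 0.83 = 51.045 Nm
alpha = tau_out / I = 51.045 / 0.43
= 118.7093 rad/s^2


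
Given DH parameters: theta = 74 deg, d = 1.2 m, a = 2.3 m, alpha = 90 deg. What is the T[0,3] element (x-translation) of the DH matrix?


T[0,3] = a * cos(theta)
= 2.3 * cos(74 deg)
= 2.3 * 0.2756
= 0.634


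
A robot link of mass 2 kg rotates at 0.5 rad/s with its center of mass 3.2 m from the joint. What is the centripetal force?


F = m * omega^2 * r
= 2 * 0.5^2 * 3.2
= 2 * 0.25 * 3.2
= 1.6 N


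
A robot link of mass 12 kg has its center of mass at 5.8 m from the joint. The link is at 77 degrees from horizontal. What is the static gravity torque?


tau = m*g*L*cos(angle)
= 12 * 9.81 * 5.8 * cos(77 deg)
= 12 * 9.81 * 5.8 * 0.225
= 153.5912 Nm


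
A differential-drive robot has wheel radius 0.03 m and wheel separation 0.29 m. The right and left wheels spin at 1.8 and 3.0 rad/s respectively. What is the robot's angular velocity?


vR = r*wR = 0.03*1.8 = 0.054 m/s
vL = r*wL = 0.03*3.0 = 0.09 m/s
v = (vR+vL)/2 = 0.072 m/s
omega = (vR-vL)/L = -0.1241 rad/s
angular velocity = -0.1241 rad/s


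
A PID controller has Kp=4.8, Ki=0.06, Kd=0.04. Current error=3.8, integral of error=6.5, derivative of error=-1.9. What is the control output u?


u = Kp*e + Ki*int(e) + Kd*de/dt
= 4.8*3.8 + 0.06*6.5 + 0.04*(-1.9)
= 18.24 + 0.39 + -0.076
= 18.554


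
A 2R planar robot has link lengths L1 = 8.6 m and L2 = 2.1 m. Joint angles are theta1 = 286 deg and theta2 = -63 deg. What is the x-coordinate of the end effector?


Convert angles to radians: theta1 = 4.9916, theta2 = -1.0996
x = L1*cos(theta1) + L2*cos(theta1+theta2)
x = 2.3705 + -1.5358
x = 0.8346


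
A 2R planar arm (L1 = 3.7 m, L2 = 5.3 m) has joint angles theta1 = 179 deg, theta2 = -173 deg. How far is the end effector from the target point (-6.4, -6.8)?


End effector via forward kinematics:
x = L1*cos(t1) + L2*cos(t1+t2) = 1.5715
y = L1*sin(t1) + L2*sin(t1+t2) = 0.6186
Distance to target:
d = sqrt((-6.4 - 1.5715)^2 + (-6.8 - 0.6186)^2)
= sqrt(63.5453 + 55.0353)
= 10.8895 m


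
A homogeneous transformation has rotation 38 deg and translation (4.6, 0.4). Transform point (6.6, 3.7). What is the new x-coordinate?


x' = cos(theta)*px - sin(theta)*py + tx
= 0.788*6.6 - 0.6157*3.7 + 4.6
= 7.5229


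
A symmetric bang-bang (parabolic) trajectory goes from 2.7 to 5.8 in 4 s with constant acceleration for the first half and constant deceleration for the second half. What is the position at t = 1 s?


Symmetric rest-to-rest: each phase covers (pf-p0)/2 in time T/2. 0.5*a*(T/2)^2 = (pf-p0)/2 => a = 4*(pf-p0)/T^2
a = 4*(5.8-2.7)/4^2 = 0.775
t = 1 is in the acceleration phase (t <= T/2).
p = p0 + 0.5*a*t^2 = 2.7 + 0.5*0.775*1^2
= 3.0875


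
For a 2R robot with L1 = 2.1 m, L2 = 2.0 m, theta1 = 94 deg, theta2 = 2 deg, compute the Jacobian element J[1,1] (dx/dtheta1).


J[1,1] = -L1*sin(t1) - L2*sin(t1+t2)
= -2.1*sin(94) - 2.0*sin(96)
= -4.0839


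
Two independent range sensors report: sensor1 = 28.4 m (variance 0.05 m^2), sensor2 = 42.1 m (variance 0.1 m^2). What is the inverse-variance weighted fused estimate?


w1 = (1/var1) / (1/var1 + 1/var2)
   = 20.0 / (20.0 + 10.0) = 0.6667
w2 = 1 - w1 = 0.3333
fused = w1*s1 + w2*s2 = 18.9333 + 14.0333
= 32.9667 m


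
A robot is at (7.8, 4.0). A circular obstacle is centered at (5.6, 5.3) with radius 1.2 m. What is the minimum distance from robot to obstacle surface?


center_dist = sqrt((7.8-5.6)^2 + (4.0-5.3)^2)
= sqrt(4.84 + 1.69)
= 2.5554
min_dist = center_dist - radius = 2.5554 - 1.2 = 1.3554 m


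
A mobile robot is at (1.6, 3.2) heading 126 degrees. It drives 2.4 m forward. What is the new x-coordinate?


x_new = x0 + d*cos(theta)
= 1.6 + 2.4*cos(126)
= 1.6 + -1.4107
= 0.1893


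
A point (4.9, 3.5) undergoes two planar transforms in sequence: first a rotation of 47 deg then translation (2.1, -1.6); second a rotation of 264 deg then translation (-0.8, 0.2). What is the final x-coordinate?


After transform 1:
x1 = cos(47)*4.9 - sin(47)*3.5 + 2.1 = 2.8821
y1 = sin(47)*4.9 + cos(47)*3.5 + -1.6 = 4.3706
After transform 2:
x2 = cos(264)*2.8821 - sin(264)*4.3706 + -0.8
= 3.2454


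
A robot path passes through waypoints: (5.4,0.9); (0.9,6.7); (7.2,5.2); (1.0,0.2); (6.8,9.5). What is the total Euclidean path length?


Segment lengths:
  seg1 = sqrt((-4.5)^2 + (5.8)^2) = 7.341
  seg2 = sqrt((6.3)^2 + (-1.5)^2) = 6.4761
  seg3 = sqrt((-6.2)^2 + (-5.0)^2) = 7.9649
  seg4 = sqrt((5.8)^2 + (9.3)^2) = 10.9604
Total = 32.7424


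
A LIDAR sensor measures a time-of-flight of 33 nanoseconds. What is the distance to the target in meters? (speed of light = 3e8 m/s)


tof = 33 ns = 3.3e-08 s
dist = c * tof / 2
= 3e8 * 3.3e-08 / 2
= 4.95 m


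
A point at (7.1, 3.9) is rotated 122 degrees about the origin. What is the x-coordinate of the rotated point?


x' = x*cos(theta) - y*sin(theta)
cos(122 deg) = -0.5299, sin(122 deg) = 0.848
x' = 7.1 * -0.5299 - 3.9 * 0.848
= -3.7624 - 3.3074
= -7.0698


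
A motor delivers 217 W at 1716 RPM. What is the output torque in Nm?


omega = 1716 * 2*pi/60 = 179.6991 rad/s
tau = P / omega = 217 / 179.6991
= 1.2076 Nm


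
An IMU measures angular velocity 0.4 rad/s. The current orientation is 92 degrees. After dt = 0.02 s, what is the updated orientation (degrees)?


delta_theta = w * dt = 0.4 * 0.02 = 0.008 rad
= 0.4584 deg
theta_new = 92 + 0.4584 = 92.4584 deg


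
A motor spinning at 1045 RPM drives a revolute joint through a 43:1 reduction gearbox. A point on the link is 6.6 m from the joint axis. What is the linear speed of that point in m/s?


omega_motor = 1045 * 2*pi/60 = 109.4321 rad/s
omega_joint = omega_motor / 43 = 2.5449 rad/s
v = omega_joint * r = 2.5449 * 6.6
= 16.7966 m/s


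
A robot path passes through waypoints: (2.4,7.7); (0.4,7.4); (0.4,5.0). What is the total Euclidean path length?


Segment lengths:
  seg1 = sqrt((-2.0)^2 + (-0.3)^2) = 2.0224
  seg2 = sqrt((0.0)^2 + (-2.4)^2) = 2.4
Total = 4.4224


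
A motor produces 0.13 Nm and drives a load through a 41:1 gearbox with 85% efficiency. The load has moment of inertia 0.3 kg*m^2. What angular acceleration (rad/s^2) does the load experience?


tau_out = tau_motor * N * eta
= 0.13 * 41 * 0.85 = 4.5305 Nm
alpha = tau_out / I = 4.5305 / 0.3
= 15.1017 rad/s^2


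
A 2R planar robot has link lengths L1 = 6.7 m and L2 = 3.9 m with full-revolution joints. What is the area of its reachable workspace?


r_max = L1 + L2 = 10.6 m
r_min = |L1 - L2| = 2.8 m
Area = pi*(r_max^2 - r_min^2)
= pi*(112.36 - 7.84)
= pi * 104.52
= 328.3593 m^2


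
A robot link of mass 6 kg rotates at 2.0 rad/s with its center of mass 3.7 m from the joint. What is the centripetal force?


F = m * omega^2 * r
= 6 * 2.0^2 * 3.7
= 6 * 4.0 * 3.7
= 88.8 N


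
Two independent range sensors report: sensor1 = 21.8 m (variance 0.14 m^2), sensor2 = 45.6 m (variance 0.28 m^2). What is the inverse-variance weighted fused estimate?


w1 = (1/var1) / (1/var1 + 1/var2)
   = 7.1429 / (7.1429 + 3.5714) = 0.6667
w2 = 1 - w1 = 0.3333
fused = w1*s1 + w2*s2 = 14.5333 + 15.2
= 29.7333 m


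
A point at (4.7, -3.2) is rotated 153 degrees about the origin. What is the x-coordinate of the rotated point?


x' = x*cos(theta) - y*sin(theta)
cos(153 deg) = -0.891, sin(153 deg) = 0.454
x' = 4.7 * -0.891 - -3.2 * 0.454
= -4.1877 - -1.4528
= -2.735


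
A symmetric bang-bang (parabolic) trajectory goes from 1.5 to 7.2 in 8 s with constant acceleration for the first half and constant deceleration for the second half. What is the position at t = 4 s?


Symmetric rest-to-rest: each phase covers (pf-p0)/2 in time T/2. 0.5*a*(T/2)^2 = (pf-p0)/2 => a = 4*(pf-p0)/T^2
a = 4*(7.2-1.5)/8^2 = 0.3563
t = 4 is in the acceleration phase (t <= T/2).
p = p0 + 0.5*a*t^2 = 1.5 + 0.5*0.3563*4^2
= 4.35


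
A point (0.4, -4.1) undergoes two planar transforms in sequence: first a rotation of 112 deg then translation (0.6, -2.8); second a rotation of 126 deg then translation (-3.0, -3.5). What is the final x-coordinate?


After transform 1:
x1 = cos(112)*0.4 - sin(112)*-4.1 + 0.6 = 4.2516
y1 = sin(112)*0.4 + cos(112)*-4.1 + -2.8 = -0.8932
After transform 2:
x2 = cos(126)*4.2516 - sin(126)*-0.8932 + -3.0
= -4.7764


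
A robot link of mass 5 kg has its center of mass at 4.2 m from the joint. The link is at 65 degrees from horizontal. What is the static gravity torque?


tau = m*g*L*cos(angle)
= 5 * 9.81 * 4.2 * cos(65 deg)
= 5 * 9.81 * 4.2 * 0.4226
= 87.0636 Nm


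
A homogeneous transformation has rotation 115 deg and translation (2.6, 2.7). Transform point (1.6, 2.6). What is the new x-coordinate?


x' = cos(theta)*px - sin(theta)*py + tx
= -0.4226*1.6 - 0.9063*2.6 + 2.6
= -0.4326


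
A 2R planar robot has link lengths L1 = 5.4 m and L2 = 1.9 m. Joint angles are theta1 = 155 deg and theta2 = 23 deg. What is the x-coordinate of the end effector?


Convert angles to radians: theta1 = 2.7053, theta2 = 0.4014
x = L1*cos(theta1) + L2*cos(theta1+theta2)
x = -4.8941 + -1.8988
x = -6.7929


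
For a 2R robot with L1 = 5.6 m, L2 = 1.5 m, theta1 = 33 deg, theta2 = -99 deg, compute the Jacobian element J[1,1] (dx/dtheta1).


J[1,1] = -L1*sin(t1) - L2*sin(t1+t2)
= -5.6*sin(33) - 1.5*sin(-66)
= -1.6797


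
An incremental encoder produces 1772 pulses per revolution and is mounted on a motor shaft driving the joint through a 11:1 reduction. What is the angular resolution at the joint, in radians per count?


counts per rev = 1772
effective counts at joint = 1772 * 11 = 19492
resolution = 2*pi / 19492
= 3.2235e-04 rad/count


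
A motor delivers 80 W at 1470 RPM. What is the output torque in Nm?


omega = 1470 * 2*pi/60 = 153.938 rad/s
tau = P / omega = 80 / 153.938
= 0.5197 Nm


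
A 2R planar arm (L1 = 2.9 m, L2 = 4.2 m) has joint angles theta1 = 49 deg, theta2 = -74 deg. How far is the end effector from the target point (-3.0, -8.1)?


End effector via forward kinematics:
x = L1*cos(t1) + L2*cos(t1+t2) = 5.7091
y = L1*sin(t1) + L2*sin(t1+t2) = 0.4137
Distance to target:
d = sqrt((-3.0 - 5.7091)^2 + (-8.1 - 0.4137)^2)
= sqrt(75.8478 + 72.4824)
= 12.1791 m
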